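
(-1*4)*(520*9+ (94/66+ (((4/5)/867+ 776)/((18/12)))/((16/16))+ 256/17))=-2983450372/143055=-20855.27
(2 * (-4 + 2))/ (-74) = 2/ 37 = 0.05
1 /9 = 0.11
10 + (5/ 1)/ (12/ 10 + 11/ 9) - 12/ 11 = 13157/ 1199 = 10.97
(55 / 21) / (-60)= -11 / 252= -0.04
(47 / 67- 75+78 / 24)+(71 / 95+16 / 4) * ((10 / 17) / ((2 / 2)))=-5908507 / 86564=-68.26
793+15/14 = 11117/14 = 794.07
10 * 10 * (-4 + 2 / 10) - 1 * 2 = -382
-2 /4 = -1 /2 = -0.50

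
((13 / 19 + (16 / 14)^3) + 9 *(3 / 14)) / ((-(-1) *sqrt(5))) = 53511 *sqrt(5) / 65170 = 1.84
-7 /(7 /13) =-13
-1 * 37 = -37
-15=-15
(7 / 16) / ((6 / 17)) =119 / 96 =1.24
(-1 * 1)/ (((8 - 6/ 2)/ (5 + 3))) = -8/ 5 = -1.60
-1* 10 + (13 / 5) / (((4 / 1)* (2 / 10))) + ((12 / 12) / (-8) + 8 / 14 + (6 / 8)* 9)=25 / 56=0.45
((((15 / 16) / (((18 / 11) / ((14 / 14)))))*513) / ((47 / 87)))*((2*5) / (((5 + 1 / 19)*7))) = 25910775 / 168448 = 153.82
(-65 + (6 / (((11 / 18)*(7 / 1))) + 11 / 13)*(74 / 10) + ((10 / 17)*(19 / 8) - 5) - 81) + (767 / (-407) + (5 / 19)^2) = -612687694873 / 4545921380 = -134.78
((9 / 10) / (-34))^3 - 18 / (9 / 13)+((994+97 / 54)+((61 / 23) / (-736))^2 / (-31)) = 142847961941425911737 / 147296875932288000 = 969.80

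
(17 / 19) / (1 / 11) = 187 / 19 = 9.84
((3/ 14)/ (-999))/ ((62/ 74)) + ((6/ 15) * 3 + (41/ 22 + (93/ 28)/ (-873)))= 127513999/ 41677020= 3.06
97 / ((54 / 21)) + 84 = 2191 / 18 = 121.72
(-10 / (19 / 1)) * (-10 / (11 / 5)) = 500 / 209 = 2.39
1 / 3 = 0.33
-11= -11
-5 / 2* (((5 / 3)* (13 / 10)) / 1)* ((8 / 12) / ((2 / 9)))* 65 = -4225 / 4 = -1056.25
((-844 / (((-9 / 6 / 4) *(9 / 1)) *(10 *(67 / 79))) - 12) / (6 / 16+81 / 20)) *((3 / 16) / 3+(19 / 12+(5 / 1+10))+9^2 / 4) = 140054222 / 960579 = 145.80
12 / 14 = 6 / 7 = 0.86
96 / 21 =32 / 7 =4.57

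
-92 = -92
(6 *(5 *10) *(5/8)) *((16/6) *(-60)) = -30000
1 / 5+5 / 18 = 43 / 90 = 0.48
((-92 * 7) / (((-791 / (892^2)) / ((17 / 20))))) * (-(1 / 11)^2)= -311104624 / 68365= -4550.64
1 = 1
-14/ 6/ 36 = -7/ 108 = -0.06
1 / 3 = 0.33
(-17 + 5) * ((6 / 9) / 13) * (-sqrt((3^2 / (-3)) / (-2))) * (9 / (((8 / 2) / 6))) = 54 * sqrt(6) / 13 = 10.17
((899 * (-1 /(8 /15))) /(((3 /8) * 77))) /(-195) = 899 /3003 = 0.30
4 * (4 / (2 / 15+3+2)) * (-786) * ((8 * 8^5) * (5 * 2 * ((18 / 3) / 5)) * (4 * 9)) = -21362764677120 / 77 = -277438502300.26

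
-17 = -17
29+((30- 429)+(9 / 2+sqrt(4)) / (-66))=-48853 / 132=-370.10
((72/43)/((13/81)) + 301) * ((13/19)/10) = 174091/8170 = 21.31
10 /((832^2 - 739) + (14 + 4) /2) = 5 /345747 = 0.00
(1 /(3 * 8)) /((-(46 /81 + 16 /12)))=-27 /1232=-0.02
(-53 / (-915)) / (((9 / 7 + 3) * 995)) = 371 / 27312750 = 0.00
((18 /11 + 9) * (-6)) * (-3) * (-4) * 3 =-25272 /11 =-2297.45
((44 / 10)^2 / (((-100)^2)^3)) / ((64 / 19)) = 2299 / 400000000000000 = 0.00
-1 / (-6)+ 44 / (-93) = -19 / 62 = -0.31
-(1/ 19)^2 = -1/ 361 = -0.00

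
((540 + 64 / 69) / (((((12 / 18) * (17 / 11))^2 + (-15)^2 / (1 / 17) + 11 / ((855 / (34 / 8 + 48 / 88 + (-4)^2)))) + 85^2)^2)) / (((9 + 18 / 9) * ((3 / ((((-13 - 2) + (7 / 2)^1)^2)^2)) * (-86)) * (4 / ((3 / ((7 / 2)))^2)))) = -0.00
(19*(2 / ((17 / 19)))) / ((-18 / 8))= -2888 / 153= -18.88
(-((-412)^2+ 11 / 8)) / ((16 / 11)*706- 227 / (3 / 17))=44812779 / 68488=654.32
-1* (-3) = 3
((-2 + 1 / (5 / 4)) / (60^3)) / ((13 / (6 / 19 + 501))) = -127 / 592800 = -0.00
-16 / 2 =-8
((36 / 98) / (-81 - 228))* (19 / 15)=-38 / 25235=-0.00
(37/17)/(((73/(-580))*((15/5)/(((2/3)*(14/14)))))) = -42920/11169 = -3.84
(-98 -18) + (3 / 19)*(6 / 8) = -115.88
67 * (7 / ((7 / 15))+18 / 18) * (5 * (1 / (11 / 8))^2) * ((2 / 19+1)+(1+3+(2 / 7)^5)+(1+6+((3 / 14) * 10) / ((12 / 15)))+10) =246829886720 / 3512663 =70268.59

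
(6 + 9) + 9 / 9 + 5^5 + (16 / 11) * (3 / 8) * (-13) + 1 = 34484 / 11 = 3134.91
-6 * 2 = -12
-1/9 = -0.11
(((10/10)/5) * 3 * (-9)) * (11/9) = -33/5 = -6.60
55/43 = 1.28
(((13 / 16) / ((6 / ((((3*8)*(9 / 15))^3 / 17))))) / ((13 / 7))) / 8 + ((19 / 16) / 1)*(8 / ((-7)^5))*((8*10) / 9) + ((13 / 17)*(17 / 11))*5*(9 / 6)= 73965203597 / 7071545250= 10.46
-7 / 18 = -0.39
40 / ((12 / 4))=40 / 3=13.33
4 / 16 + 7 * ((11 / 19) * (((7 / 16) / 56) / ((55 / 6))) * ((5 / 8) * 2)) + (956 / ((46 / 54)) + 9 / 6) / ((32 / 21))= 82530479 / 111872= 737.72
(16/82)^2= 64/1681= 0.04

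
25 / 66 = 0.38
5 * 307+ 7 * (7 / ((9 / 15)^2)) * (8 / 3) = 51245 / 27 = 1897.96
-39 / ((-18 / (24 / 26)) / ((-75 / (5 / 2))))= -60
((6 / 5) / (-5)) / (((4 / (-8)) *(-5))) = -12 / 125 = -0.10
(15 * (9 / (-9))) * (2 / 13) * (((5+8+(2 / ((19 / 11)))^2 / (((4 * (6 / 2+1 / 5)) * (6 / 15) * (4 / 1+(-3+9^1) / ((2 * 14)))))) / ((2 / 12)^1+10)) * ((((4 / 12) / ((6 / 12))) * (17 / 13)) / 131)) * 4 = -2270197170 / 28763852221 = -0.08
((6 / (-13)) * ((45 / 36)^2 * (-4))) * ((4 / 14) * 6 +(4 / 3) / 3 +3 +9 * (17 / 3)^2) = 231650 / 273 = 848.53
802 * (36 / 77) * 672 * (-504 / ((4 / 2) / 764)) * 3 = -1600896503808 / 11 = -145536045800.73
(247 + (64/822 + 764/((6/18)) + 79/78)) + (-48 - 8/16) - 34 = 4376969/1781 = 2457.59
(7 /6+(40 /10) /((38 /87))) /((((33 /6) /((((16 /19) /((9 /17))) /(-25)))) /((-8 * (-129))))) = -10011776 /81225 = -123.26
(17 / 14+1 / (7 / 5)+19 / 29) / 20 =1049 / 8120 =0.13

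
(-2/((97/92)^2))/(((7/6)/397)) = -40322496/65863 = -612.22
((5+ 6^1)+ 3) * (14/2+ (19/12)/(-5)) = 2807/30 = 93.57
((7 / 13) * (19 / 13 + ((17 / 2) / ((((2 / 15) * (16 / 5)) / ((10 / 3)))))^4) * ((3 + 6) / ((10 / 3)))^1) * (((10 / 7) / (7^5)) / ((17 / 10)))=35785978031394315 / 25316038279168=1413.57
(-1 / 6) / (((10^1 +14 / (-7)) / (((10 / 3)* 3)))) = -5 / 24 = -0.21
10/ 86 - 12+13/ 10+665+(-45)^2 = 1152149/ 430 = 2679.42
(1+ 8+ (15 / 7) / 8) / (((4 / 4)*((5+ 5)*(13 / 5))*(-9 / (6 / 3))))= -173 / 2184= -0.08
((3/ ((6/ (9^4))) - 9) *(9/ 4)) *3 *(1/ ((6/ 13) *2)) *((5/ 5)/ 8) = 2990.36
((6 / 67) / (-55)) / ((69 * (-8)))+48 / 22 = 2.18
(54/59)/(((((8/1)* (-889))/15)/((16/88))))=-405/1153922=-0.00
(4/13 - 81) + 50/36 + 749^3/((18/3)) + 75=8193699602/117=70031620.53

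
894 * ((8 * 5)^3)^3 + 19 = 234356736000000019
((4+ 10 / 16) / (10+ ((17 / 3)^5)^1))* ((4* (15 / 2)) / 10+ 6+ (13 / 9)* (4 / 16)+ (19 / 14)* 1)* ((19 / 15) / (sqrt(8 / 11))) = 17089227* sqrt(22) / 6371845760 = 0.01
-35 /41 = -0.85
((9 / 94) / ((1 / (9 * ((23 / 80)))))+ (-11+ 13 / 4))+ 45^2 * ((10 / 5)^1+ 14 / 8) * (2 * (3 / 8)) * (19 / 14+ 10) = 1702245353 / 26320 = 64674.98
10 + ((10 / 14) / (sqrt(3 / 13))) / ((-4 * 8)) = 9.95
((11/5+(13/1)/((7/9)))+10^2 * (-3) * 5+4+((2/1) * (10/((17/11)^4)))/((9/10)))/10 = -19379165461/131545575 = -147.32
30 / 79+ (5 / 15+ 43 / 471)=29930 / 37209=0.80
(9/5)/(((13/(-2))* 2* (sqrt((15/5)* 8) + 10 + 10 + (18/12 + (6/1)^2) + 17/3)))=-20466/9280505 + 648* sqrt(6)/9280505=-0.00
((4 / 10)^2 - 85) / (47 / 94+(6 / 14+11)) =-29694 / 4175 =-7.11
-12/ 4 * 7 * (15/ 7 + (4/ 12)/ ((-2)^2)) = -187/ 4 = -46.75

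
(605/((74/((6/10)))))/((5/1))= 363/370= 0.98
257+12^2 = 401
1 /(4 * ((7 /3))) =3 /28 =0.11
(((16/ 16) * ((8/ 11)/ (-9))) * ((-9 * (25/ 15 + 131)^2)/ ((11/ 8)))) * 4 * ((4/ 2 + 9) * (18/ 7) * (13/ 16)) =65896064/ 77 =855793.04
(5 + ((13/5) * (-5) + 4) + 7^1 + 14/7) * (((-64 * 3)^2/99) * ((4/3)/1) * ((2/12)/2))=20480/99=206.87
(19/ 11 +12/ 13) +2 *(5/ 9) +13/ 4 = 36095/ 5148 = 7.01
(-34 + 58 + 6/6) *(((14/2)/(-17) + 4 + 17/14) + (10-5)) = 58325/238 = 245.06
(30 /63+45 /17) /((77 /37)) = 41255 /27489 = 1.50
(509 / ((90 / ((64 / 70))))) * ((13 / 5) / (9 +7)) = 6617 / 7875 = 0.84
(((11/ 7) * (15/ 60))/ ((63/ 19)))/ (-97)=-209/ 171108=-0.00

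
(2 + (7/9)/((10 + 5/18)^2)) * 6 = 412212/34225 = 12.04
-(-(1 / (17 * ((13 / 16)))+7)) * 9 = 14067 / 221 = 63.65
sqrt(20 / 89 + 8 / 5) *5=2 *sqrt(90335) / 89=6.75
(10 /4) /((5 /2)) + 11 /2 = 13 /2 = 6.50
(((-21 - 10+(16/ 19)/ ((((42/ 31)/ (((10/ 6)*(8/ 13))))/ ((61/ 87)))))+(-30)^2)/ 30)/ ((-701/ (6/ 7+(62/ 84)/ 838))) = -2734318285169/ 77080759411320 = -0.04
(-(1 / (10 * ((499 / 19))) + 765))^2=14572306082161 / 24900100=585230.83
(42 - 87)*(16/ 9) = -80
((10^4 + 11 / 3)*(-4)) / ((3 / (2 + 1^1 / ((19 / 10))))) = -1920704 / 57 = -33696.56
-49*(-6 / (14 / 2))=42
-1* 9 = -9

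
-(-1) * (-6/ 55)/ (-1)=0.11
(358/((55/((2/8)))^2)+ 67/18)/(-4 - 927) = -812311/202771800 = -0.00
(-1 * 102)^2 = 10404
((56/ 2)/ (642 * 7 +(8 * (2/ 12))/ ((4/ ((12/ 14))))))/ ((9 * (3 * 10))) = 49/ 2123550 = 0.00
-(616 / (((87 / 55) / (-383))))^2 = -168377614081600 / 7569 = -22245688212.66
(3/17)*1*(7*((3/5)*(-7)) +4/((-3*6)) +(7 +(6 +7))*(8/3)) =4.18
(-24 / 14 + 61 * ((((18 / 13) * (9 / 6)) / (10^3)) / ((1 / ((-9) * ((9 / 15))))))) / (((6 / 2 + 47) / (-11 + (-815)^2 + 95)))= -724949118447 / 22750000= -31865.90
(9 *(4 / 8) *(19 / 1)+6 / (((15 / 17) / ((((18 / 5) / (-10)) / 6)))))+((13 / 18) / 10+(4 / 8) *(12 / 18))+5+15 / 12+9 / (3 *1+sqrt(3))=93.65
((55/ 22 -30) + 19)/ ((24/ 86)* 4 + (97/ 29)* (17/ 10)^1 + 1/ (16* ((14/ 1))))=-698320/ 559227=-1.25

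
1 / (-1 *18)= -1 / 18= -0.06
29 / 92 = 0.32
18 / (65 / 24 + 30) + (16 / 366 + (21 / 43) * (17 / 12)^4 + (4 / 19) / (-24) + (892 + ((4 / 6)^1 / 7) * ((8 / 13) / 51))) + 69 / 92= 374529360108741451 / 418326706586880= 895.30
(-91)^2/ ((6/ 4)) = 16562/ 3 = 5520.67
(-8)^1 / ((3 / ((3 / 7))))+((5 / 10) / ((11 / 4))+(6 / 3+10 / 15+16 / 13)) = 8818 / 3003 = 2.94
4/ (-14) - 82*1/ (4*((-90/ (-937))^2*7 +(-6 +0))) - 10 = -498423313/ 72955596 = -6.83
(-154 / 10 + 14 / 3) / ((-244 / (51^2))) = 139587 / 1220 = 114.42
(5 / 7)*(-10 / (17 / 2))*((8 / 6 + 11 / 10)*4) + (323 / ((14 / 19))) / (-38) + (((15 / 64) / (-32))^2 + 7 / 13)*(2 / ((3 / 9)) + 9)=-226528132849 / 19465764864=-11.64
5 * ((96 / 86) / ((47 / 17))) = 4080 / 2021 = 2.02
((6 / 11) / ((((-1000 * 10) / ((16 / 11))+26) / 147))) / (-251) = 98 / 2101121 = 0.00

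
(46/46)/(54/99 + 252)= 11/2778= 0.00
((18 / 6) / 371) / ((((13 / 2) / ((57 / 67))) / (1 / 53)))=342 / 17126473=0.00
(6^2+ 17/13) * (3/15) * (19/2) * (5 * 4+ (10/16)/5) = 296723/208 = 1426.55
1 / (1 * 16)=1 / 16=0.06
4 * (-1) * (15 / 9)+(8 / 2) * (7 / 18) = -46 / 9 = -5.11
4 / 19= 0.21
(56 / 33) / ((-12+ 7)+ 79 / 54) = -1008 / 2101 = -0.48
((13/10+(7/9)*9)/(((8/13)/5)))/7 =1079/112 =9.63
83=83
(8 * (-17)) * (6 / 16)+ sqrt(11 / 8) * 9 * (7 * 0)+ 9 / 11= -552 / 11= -50.18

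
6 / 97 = 0.06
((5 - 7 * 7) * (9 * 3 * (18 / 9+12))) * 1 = -16632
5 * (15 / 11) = 75 / 11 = 6.82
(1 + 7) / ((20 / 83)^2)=6889 / 50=137.78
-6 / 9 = -2 / 3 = -0.67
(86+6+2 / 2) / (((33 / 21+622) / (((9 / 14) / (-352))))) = -93 / 341440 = -0.00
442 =442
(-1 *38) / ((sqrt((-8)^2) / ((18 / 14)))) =-171 / 28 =-6.11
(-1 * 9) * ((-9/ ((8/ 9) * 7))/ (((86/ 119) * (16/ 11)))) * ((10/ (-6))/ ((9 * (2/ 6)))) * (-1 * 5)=378675/ 11008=34.40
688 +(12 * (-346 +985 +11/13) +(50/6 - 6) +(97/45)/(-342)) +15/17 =28465794523/3401190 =8369.36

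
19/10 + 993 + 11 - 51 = 954.90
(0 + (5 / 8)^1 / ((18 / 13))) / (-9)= -65 / 1296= -0.05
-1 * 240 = -240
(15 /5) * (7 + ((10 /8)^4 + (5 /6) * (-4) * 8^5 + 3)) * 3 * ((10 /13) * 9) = -6804886.34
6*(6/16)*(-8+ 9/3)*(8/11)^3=-5760/1331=-4.33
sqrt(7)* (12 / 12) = 2.65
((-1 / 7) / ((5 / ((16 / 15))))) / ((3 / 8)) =-128 / 1575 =-0.08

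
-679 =-679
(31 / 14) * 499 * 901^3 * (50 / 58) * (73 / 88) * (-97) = -2002955107274407225 / 35728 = -56061215496932.58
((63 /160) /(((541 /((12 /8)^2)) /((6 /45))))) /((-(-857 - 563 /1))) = 189 /1229152000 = 0.00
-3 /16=-0.19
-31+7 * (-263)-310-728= -2910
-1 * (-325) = 325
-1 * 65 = -65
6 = 6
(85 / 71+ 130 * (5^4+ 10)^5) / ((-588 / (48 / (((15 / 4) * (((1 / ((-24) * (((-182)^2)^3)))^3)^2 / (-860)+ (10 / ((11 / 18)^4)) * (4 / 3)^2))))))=-2292175516336.14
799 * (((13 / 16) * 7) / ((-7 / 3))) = -31161 / 16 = -1947.56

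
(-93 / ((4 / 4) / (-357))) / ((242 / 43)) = 1427643 / 242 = 5899.35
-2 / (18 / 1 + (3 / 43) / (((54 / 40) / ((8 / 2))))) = -387 / 3523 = -0.11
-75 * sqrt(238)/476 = -2.43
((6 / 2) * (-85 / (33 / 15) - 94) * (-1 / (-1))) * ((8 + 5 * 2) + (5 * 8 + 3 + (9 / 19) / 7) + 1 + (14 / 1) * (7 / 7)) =-44282109 / 1463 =-30268.02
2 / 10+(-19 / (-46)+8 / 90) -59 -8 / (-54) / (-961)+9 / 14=-1204266916 / 20887335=-57.66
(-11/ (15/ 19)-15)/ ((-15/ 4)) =1736/ 225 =7.72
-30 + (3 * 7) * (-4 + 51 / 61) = -5883 / 61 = -96.44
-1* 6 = -6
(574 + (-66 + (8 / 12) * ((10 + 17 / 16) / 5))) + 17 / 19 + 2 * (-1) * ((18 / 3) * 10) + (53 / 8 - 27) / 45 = 333379 / 855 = 389.92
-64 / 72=-8 / 9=-0.89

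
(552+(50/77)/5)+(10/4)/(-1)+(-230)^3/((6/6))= -1873633357/154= -12166450.37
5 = 5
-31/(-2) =31/2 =15.50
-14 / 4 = -7 / 2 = -3.50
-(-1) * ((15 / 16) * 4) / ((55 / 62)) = 93 / 22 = 4.23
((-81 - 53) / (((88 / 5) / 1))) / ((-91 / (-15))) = -5025 / 4004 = -1.25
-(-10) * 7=70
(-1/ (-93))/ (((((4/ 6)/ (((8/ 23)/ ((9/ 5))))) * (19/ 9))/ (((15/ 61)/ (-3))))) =-100/ 826367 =-0.00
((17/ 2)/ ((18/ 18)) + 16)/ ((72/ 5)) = 245/ 144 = 1.70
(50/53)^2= 2500/2809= 0.89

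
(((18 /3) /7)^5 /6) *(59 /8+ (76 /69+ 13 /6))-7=-2388677 /386561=-6.18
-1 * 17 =-17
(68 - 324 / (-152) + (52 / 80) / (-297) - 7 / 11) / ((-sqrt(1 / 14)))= -7842983 * sqrt(14) / 112860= -260.02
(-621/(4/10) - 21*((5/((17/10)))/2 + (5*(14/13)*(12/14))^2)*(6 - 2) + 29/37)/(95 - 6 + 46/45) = -33146089695/861250702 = -38.49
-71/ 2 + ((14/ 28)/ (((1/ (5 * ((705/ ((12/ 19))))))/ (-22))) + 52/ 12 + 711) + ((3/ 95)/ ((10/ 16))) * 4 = -346068173/ 5700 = -60713.71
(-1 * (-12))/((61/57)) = 684/61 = 11.21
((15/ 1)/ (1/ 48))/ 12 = 60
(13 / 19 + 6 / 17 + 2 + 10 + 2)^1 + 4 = 6149 / 323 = 19.04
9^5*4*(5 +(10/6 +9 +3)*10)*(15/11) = 501916500/11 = 45628772.73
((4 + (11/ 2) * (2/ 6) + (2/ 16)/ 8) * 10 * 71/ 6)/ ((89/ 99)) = 4385315/ 5696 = 769.89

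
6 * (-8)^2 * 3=1152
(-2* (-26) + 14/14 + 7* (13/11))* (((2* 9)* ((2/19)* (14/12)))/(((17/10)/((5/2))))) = 707700/3553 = 199.18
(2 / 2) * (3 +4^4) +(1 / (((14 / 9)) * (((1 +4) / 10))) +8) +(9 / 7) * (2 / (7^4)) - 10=4341026 / 16807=258.29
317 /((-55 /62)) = -19654 /55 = -357.35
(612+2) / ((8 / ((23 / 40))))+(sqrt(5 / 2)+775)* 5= 5* sqrt(10) / 2+627061 / 160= 3927.04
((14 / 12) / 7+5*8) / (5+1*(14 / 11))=2651 / 414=6.40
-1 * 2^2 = -4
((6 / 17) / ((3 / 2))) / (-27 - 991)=-2 / 8653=-0.00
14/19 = 0.74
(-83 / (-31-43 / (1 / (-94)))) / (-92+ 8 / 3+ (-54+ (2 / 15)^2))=6225 / 43112902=0.00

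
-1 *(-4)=4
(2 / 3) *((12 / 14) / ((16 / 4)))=0.14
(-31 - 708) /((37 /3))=-2217 /37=-59.92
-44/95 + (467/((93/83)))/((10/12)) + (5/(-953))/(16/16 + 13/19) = 44876231009/89810720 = 499.68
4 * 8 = 32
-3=-3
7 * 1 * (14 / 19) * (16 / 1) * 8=12544 / 19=660.21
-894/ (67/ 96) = -85824/ 67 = -1280.96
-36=-36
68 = 68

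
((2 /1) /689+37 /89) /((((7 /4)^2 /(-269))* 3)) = -12.26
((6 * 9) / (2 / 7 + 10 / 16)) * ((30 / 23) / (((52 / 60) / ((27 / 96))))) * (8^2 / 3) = 2721600 / 5083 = 535.43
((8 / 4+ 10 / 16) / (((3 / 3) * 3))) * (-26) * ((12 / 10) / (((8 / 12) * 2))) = -819 / 40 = -20.48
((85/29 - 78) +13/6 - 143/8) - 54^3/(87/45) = -56750221/696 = -81537.67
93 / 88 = 1.06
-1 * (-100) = 100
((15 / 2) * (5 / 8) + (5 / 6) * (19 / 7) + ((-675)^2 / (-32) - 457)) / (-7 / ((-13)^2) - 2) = 1668124471 / 231840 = 7195.15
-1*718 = -718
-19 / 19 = -1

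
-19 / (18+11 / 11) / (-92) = 1 / 92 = 0.01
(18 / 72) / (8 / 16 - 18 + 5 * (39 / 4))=1 / 125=0.01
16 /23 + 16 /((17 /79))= 29344 /391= 75.05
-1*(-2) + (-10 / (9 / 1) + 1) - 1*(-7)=80 / 9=8.89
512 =512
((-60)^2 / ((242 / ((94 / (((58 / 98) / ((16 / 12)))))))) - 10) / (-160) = -1101931 / 56144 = -19.63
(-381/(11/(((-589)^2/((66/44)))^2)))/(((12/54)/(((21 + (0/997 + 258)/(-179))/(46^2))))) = -160538154294045321/2083202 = -77063172123.51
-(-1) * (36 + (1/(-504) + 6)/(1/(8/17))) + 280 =341459/1071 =318.82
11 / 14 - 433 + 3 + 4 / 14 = -6005 / 14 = -428.93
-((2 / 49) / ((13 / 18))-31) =19711 / 637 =30.94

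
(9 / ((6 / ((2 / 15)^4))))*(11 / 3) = 88 / 50625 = 0.00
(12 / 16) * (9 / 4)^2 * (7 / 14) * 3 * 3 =2187 / 128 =17.09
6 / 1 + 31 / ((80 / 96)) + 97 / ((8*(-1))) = 1243 / 40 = 31.08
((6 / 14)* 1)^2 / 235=9 / 11515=0.00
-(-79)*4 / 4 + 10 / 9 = 721 / 9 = 80.11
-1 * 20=-20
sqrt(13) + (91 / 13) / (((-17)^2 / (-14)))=-98 / 289 + sqrt(13)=3.27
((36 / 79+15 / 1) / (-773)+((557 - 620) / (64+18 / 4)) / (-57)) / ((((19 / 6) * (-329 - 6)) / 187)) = 688289778 / 1011763857365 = 0.00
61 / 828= 0.07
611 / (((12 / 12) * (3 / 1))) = 611 / 3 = 203.67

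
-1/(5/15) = -3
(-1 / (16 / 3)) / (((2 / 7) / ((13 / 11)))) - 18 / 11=-849 / 352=-2.41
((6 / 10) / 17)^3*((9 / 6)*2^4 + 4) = 0.00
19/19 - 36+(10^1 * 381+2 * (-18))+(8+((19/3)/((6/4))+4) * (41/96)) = 1620221/432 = 3750.51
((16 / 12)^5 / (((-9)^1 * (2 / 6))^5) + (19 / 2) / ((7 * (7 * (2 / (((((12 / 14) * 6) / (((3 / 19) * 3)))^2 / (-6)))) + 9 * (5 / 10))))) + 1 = 1010468419 / 753524289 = 1.34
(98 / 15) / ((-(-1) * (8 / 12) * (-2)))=-49 / 10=-4.90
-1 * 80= -80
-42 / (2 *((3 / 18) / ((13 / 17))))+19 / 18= -29161 / 306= -95.30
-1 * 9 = -9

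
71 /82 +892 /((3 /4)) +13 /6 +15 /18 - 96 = 269911 /246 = 1097.20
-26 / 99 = -0.26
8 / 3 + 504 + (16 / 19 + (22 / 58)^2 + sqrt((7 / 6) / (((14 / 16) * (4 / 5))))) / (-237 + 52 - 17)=4906144895 / 9683274 - sqrt(15) / 606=506.66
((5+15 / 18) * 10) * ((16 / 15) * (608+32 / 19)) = 6487040 / 171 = 37935.91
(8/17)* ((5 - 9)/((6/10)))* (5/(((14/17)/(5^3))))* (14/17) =-100000/51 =-1960.78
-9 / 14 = -0.64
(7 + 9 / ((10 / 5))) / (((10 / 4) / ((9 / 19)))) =207 / 95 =2.18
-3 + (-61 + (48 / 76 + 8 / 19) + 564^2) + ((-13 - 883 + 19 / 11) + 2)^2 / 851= 318968.60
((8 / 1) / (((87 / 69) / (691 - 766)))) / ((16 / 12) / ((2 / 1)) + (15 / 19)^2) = -14945400 / 40513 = -368.90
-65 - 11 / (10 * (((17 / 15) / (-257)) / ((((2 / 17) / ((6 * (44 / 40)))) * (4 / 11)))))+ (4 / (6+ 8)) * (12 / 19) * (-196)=-98.75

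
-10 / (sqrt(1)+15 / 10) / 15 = -4 / 15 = -0.27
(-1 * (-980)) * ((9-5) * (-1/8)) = -490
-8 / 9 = -0.89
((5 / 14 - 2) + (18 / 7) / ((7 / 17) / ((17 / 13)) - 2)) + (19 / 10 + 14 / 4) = 76061 / 34090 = 2.23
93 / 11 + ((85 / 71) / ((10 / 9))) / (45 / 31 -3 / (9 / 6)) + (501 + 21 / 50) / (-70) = -0.67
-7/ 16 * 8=-7/ 2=-3.50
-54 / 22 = -27 / 11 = -2.45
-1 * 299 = -299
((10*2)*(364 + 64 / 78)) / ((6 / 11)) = 1565080 / 117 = 13376.75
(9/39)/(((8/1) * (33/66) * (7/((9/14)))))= 27/5096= 0.01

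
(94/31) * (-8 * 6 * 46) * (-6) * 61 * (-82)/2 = -3114525312/31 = -100468558.45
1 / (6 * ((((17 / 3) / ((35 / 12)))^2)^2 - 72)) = -1500625 / 519981744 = -0.00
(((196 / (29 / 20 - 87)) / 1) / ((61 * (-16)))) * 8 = 1960 / 104371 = 0.02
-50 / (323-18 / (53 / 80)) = -2650 / 15679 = -0.17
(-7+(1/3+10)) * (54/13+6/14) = 1390/91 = 15.27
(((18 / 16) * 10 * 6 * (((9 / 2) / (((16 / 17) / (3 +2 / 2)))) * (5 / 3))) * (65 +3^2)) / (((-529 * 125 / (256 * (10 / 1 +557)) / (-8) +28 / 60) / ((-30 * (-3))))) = 83197679040000 / 3040129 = 27366496.30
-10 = -10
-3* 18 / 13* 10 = -540 / 13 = -41.54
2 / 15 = 0.13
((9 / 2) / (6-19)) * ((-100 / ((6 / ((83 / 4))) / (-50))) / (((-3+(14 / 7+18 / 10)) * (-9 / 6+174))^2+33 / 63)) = -653625 / 2079662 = -0.31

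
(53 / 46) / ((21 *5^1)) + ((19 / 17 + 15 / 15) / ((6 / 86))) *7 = 17446861 / 82110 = 212.48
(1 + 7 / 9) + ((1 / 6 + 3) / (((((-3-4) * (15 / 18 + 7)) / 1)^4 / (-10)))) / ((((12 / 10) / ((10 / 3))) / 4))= 187453721296 / 105445026729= 1.78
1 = 1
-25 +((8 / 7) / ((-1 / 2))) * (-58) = 753 / 7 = 107.57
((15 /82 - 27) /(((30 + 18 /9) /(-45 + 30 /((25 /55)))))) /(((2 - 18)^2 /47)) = -2170413 /671744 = -3.23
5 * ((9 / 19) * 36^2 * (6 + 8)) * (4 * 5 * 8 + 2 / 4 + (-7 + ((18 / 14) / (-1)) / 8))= 125198460 / 19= 6589392.63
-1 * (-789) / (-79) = -789 / 79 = -9.99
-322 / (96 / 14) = -1127 / 24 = -46.96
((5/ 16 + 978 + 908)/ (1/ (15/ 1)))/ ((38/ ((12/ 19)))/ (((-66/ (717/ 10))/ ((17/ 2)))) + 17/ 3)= -74697975/ 1451783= -51.45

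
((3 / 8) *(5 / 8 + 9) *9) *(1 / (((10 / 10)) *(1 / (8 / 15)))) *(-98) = -33957 / 20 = -1697.85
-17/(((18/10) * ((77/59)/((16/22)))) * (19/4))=-160480/144837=-1.11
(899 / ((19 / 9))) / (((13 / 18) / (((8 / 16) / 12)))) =24273 / 988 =24.57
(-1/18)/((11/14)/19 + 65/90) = -0.07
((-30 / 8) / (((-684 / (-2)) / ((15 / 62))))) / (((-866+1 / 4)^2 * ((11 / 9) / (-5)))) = 1125 / 77698558751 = 0.00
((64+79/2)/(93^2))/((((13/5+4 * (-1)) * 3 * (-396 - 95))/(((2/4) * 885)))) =33925/13211828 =0.00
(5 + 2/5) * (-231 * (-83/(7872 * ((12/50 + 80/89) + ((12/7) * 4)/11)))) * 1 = 7.46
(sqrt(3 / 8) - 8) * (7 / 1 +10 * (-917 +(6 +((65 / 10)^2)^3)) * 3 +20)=-71528439 / 4 +71528439 * sqrt(6) / 128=-16513295.86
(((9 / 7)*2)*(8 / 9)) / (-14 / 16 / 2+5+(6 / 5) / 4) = 1280 / 2723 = 0.47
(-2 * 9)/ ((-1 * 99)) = 2/ 11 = 0.18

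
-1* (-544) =544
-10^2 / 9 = -100 / 9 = -11.11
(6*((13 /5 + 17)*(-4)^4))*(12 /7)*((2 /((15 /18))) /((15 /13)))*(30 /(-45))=-8945664 /125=-71565.31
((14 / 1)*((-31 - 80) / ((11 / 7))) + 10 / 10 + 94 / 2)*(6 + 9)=-155250 / 11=-14113.64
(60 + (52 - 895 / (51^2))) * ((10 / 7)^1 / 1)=2904170 / 18207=159.51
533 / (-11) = -533 / 11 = -48.45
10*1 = 10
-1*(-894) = 894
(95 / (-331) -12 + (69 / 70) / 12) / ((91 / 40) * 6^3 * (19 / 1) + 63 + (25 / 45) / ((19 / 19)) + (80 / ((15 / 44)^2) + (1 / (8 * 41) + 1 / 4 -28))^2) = -6160724266680 / 225031127579223133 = -0.00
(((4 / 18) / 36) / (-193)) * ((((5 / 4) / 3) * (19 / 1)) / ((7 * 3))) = -95 / 7879032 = -0.00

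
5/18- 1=-13/18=-0.72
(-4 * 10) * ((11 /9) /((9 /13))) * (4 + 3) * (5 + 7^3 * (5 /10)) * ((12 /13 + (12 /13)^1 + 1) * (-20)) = 402278800 /81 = 4966404.94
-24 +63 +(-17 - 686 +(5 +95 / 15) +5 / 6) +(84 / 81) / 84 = -105595 / 162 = -651.82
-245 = -245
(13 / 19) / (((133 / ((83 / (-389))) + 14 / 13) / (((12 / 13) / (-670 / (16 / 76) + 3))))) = 0.00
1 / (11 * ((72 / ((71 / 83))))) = 71 / 65736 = 0.00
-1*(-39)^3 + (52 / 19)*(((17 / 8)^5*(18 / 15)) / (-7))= 161520090537 / 2723840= 59298.67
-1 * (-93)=93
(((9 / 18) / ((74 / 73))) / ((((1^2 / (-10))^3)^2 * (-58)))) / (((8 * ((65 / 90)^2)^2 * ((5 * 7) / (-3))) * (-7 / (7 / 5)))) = -14368590000 / 214521671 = -66.98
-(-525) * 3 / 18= 175 / 2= 87.50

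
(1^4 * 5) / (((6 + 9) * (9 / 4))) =4 / 27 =0.15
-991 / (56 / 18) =-8919 / 28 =-318.54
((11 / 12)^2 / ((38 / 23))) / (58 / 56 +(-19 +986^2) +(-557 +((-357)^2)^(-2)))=5022773119287 / 9595626882927902312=0.00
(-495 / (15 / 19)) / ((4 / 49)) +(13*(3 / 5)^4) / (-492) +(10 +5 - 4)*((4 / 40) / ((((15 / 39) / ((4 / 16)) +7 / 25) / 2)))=-232603776533 / 30288750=-7679.54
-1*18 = -18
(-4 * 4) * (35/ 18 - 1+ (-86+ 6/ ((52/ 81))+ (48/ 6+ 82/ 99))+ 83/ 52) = 149372/ 143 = 1044.56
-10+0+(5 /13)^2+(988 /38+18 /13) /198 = -162521 /16731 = -9.71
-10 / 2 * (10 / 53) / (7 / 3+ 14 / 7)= -150 / 689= -0.22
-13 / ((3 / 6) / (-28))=728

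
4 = 4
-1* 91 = -91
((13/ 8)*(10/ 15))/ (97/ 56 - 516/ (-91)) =2366/ 16167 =0.15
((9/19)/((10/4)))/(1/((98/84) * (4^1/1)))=84/95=0.88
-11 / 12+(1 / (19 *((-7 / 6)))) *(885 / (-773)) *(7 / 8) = -38398 / 44061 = -0.87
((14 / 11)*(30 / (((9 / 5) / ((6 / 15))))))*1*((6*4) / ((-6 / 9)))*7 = -2138.18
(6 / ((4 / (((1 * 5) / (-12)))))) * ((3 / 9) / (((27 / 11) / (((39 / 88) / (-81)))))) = 65 / 139968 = 0.00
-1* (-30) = 30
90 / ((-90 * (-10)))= 0.10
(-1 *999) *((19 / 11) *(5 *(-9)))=854145 / 11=77649.55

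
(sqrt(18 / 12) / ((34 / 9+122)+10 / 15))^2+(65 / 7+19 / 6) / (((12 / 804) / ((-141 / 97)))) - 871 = -2083.76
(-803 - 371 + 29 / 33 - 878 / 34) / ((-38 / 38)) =672608 / 561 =1198.94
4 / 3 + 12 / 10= 38 / 15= 2.53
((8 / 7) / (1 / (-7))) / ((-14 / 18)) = 72 / 7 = 10.29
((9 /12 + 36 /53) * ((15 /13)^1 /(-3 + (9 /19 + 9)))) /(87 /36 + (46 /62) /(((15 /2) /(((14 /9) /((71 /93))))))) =91968075 /945239789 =0.10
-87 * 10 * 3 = -2610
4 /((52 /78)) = 6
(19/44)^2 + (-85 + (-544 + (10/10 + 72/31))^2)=543724855017/1860496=292247.26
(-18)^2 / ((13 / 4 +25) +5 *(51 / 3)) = 2.86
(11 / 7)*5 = 55 / 7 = 7.86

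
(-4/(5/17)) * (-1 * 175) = 2380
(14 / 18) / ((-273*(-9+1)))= 1 / 2808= 0.00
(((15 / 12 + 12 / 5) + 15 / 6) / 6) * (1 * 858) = 17589 / 20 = 879.45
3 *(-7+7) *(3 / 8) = 0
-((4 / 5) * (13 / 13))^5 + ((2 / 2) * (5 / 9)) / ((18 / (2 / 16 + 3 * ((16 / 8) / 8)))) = -1217729 / 4050000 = -0.30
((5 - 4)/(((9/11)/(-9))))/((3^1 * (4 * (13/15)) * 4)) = -55/208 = -0.26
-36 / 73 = -0.49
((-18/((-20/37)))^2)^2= 12296370321/10000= 1229637.03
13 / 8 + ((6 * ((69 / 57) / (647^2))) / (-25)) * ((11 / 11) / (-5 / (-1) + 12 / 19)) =14557126871 / 8958232600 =1.62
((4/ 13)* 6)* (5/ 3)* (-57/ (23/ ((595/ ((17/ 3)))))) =-239400/ 299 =-800.67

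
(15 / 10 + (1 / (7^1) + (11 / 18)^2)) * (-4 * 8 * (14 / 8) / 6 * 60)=-91460 / 81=-1129.14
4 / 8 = 1 / 2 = 0.50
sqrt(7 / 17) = sqrt(119) / 17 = 0.64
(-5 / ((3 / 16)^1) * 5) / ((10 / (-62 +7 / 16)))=4925 / 6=820.83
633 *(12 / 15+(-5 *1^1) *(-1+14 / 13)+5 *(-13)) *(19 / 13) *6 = -302936076 / 845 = -358504.23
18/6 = 3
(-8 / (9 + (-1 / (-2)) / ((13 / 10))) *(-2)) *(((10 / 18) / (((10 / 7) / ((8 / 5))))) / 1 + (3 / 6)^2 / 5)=3146 / 2745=1.15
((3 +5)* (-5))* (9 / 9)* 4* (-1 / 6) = 80 / 3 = 26.67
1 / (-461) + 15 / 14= 6901 / 6454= 1.07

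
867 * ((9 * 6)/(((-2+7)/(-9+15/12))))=-725679/10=-72567.90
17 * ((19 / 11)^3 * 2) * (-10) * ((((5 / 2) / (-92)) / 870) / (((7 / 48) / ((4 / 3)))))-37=-680474489 / 18643317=-36.50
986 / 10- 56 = 213 / 5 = 42.60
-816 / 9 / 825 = -272 / 2475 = -0.11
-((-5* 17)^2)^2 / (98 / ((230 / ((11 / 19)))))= -114058365625 / 539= -211611067.95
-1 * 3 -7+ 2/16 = -79/8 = -9.88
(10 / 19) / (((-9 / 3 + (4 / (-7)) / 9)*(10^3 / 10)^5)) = -63 / 3667000000000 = -0.00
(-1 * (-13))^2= 169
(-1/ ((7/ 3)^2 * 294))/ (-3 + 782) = -0.00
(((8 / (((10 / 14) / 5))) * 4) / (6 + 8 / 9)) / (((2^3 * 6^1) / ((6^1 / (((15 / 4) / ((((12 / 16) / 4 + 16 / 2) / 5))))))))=2751 / 1550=1.77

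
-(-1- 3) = 4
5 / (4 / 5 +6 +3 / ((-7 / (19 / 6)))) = 350 / 381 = 0.92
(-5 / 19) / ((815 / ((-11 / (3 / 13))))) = 143 / 9291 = 0.02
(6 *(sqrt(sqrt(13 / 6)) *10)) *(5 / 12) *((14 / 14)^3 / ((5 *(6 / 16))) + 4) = 170 *13^(1 / 4) *6^(3 / 4) / 9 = 137.50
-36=-36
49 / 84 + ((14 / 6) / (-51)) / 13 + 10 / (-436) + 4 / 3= 1639199 / 867204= 1.89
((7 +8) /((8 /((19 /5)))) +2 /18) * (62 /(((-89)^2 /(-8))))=-32302 /71289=-0.45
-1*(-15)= 15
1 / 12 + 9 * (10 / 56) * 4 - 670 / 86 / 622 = 7300961 / 1123332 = 6.50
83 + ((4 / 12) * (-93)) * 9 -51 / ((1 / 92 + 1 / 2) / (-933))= 4368424 / 47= 92945.19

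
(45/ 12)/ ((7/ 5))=75/ 28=2.68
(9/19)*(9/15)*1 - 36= -3393/95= -35.72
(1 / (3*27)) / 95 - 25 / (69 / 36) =-13.04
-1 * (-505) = 505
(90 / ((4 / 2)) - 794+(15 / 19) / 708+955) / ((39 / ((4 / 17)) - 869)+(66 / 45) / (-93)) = -1288574055 / 4399053983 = -0.29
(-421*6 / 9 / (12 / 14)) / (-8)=2947 / 72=40.93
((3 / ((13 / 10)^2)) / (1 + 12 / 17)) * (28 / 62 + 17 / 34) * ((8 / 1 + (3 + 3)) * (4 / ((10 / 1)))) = 842520 / 151931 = 5.55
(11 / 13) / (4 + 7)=1 / 13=0.08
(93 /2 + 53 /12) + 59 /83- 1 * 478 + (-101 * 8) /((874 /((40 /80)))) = -185780671 /435252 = -426.83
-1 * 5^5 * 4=-12500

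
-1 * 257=-257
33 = 33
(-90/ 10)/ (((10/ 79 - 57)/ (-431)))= -306441/ 4493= -68.20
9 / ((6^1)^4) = 1 / 144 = 0.01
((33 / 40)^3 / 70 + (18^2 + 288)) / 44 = 2741795937 / 197120000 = 13.91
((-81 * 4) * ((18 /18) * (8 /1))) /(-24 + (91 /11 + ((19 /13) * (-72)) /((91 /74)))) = 33729696 /1318211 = 25.59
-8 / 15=-0.53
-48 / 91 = -0.53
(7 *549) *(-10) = -38430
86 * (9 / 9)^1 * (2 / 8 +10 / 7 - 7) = -6407 / 14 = -457.64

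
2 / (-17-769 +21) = -2 / 765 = -0.00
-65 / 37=-1.76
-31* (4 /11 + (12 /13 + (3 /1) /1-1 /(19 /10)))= -316727 /2717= -116.57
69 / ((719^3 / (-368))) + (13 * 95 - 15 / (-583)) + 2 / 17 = 4550105819108142 / 3683868738649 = 1235.14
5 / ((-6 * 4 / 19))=-95 / 24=-3.96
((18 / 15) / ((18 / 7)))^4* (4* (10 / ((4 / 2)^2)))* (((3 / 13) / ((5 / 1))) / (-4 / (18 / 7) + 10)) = 2401 / 926250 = 0.00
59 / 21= 2.81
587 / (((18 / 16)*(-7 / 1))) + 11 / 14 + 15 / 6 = -4489 / 63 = -71.25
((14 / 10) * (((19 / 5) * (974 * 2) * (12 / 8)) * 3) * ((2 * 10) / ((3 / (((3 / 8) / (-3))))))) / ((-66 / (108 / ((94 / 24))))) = 41971608 / 2585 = 16236.60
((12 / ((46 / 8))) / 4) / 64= 3 / 368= 0.01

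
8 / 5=1.60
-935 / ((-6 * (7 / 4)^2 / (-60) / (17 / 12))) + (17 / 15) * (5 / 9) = -5721367 / 1323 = -4324.54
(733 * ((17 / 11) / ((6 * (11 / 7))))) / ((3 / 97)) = 8461019 / 2178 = 3884.77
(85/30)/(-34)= -1/12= -0.08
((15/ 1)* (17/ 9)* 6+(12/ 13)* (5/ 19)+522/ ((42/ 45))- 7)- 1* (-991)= 2962691/ 1729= 1713.53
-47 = -47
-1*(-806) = 806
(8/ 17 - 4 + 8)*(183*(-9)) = -125172/ 17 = -7363.06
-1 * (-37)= 37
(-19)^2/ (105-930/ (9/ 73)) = -1083/ 22315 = -0.05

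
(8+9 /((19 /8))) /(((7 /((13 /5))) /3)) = 1248 /95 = 13.14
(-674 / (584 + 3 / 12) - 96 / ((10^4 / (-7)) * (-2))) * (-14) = 24277078 / 1460625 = 16.62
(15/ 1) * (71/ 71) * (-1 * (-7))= 105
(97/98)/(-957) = -97/93786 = -0.00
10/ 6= 5/ 3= 1.67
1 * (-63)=-63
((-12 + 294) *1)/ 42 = 47/ 7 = 6.71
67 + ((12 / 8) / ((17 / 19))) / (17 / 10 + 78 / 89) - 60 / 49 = 126878648 / 1910069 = 66.43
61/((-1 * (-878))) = 61/878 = 0.07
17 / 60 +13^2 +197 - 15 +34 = 23117 / 60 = 385.28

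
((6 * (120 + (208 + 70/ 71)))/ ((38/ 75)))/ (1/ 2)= 10511100/ 1349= 7791.77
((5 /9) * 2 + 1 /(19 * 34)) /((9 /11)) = 71159 /52326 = 1.36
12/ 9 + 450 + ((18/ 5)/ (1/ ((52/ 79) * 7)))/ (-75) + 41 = 14578823/ 29625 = 492.11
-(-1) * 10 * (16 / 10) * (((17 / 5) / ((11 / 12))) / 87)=1088 / 1595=0.68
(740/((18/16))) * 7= 41440/9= 4604.44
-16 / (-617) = 16 / 617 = 0.03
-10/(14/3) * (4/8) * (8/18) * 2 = -0.95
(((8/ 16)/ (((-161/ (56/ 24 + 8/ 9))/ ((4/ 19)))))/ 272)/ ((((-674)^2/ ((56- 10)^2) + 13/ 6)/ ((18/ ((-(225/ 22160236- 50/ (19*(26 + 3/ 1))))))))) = -91852595346/ 12963336722270275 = -0.00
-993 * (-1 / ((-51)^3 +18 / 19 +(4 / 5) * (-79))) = -94335 / 12607759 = -0.01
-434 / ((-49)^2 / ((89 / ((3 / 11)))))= -60698 / 1029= -58.99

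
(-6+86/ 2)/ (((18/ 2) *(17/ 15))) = 185/ 51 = 3.63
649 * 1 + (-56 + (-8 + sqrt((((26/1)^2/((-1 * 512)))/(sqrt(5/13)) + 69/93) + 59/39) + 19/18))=sqrt(21092697600-2470240890 * sqrt(65))/96720 + 10549/18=586.41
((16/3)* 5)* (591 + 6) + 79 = 15999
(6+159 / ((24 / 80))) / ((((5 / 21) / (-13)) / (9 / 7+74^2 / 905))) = -971555208 / 4525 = -214708.33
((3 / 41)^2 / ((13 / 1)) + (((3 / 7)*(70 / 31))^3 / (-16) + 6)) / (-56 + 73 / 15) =-116085825585 / 998668857082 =-0.12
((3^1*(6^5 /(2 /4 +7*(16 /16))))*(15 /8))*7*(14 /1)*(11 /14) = 449064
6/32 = 0.19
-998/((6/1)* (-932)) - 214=-597845/2796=-213.82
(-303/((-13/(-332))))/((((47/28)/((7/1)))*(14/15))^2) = -4436283600/28717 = -154482.84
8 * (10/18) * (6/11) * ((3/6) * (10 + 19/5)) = 16.73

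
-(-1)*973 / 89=973 / 89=10.93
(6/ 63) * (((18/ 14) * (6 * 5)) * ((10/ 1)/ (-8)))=-225/ 49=-4.59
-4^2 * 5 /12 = -6.67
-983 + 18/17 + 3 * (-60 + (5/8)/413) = -65263657/56168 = -1161.94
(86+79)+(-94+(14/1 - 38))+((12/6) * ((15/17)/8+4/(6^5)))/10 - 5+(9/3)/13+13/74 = 1686122161/39740220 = 42.43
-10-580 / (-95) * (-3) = -538 / 19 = -28.32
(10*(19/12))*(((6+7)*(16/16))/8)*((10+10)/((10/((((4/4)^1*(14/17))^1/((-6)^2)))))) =8645/7344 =1.18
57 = 57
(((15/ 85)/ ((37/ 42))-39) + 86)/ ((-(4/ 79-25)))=2345431/ 1239759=1.89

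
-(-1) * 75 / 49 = 75 / 49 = 1.53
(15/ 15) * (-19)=-19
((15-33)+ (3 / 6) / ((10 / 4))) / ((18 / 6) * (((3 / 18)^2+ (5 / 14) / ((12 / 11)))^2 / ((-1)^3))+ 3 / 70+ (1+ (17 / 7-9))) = 7535808 / 2500781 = 3.01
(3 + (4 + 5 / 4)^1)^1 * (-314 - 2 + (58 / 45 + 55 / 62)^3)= -73029163108979 / 28956852000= -2522.00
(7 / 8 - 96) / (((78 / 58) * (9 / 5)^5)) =-68965625 / 18423288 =-3.74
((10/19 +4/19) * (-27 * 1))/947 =-378/17993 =-0.02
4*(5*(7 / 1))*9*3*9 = 34020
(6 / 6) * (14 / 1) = 14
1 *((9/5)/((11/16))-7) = -241/55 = -4.38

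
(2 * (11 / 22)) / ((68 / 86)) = 43 / 34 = 1.26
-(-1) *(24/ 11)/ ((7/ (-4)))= -96/ 77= -1.25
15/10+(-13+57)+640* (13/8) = 2171/2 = 1085.50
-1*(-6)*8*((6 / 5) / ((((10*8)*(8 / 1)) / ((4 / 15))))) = 3 / 125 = 0.02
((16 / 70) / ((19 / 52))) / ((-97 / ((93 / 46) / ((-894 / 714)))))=0.01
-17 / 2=-8.50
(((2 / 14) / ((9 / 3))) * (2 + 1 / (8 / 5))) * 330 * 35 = 5775 / 4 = 1443.75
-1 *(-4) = 4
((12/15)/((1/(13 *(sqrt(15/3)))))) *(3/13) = 12 *sqrt(5)/5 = 5.37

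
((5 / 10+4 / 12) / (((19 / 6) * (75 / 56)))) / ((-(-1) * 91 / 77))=0.17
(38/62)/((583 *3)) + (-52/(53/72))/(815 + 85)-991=-1343381642/1355475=-991.08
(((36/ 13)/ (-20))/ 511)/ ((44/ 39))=-27/ 112420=-0.00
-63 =-63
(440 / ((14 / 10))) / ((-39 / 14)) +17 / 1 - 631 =-28346 / 39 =-726.82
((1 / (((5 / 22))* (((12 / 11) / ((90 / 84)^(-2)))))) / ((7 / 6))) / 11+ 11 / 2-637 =-1420259 / 2250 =-631.23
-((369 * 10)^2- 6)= -13616094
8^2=64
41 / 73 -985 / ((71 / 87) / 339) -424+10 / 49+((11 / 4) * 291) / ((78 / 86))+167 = -5395260375093 / 13206284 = -408537.36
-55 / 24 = -2.29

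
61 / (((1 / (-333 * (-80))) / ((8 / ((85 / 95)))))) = 247006080 / 17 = 14529769.41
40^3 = 64000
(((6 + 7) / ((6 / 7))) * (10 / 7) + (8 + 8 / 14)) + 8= 803 / 21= 38.24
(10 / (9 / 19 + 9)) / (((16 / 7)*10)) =133 / 2880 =0.05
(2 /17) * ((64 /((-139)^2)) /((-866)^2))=32 /61582074473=0.00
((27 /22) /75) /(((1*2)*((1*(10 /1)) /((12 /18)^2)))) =1 /2750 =0.00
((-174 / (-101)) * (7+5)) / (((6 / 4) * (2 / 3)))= 2088 / 101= 20.67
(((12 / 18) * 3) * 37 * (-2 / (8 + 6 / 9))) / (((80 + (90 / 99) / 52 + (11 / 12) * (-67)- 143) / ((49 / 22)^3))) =39177117 / 25829749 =1.52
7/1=7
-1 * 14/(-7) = 2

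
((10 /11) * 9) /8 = 45 /44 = 1.02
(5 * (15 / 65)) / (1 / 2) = 30 / 13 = 2.31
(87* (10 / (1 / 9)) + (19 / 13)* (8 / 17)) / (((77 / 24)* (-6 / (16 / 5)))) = -15822464 / 12155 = -1301.72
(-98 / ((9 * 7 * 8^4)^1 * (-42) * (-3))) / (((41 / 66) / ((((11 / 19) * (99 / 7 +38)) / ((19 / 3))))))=-44165 / 1909684224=-0.00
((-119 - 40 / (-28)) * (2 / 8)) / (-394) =823 / 11032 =0.07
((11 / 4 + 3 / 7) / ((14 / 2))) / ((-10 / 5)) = -0.23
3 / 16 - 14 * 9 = -2013 / 16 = -125.81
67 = 67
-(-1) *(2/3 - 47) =-139/3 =-46.33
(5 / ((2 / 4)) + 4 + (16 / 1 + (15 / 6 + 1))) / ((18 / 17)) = 1139 / 36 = 31.64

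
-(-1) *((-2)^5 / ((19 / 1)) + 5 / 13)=-321 / 247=-1.30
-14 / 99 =-0.14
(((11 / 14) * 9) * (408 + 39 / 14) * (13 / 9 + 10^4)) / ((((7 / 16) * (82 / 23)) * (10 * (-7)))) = -2672840511 / 10045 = -266086.66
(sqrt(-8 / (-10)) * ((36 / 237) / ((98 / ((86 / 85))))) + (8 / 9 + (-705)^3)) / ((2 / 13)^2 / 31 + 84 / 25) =-104262803.27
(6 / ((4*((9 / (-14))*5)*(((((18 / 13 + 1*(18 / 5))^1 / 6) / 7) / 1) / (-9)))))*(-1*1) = -637 / 18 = -35.39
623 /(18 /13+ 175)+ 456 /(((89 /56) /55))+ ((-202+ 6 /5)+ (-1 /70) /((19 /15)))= 4229682608747 /271422410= 15583.39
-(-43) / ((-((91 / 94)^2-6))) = 379948 / 44735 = 8.49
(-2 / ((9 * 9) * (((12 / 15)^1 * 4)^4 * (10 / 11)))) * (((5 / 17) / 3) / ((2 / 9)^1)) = -6875 / 60162048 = -0.00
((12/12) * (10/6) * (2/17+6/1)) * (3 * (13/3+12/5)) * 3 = 617.88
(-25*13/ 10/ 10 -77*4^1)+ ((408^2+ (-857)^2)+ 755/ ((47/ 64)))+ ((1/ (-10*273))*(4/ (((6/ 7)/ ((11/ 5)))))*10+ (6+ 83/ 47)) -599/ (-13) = 99167166769/ 109980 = 901683.64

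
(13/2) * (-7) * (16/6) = -364/3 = -121.33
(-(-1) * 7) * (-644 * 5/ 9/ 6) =-11270/ 27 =-417.41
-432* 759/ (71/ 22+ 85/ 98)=-80077.77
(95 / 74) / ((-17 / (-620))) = 29450 / 629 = 46.82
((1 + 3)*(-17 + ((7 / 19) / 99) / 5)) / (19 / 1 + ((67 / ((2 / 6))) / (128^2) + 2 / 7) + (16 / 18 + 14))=-73344352256 / 36875348675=-1.99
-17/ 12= -1.42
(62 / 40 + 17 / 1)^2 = 137641 / 400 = 344.10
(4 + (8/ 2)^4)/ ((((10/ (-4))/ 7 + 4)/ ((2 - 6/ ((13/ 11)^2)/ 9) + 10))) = 1635760/ 1989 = 822.40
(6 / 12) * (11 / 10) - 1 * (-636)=12731 / 20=636.55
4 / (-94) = -2 / 47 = -0.04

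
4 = 4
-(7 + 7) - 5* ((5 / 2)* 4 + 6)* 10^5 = -8000014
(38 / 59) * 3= 114 / 59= 1.93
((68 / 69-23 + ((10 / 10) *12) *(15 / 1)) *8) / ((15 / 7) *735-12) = 87208 / 107847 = 0.81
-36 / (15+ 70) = -36 / 85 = -0.42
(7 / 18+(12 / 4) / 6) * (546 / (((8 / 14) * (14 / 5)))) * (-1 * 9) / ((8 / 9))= -12285 / 4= -3071.25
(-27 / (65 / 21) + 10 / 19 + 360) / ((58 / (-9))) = -3910293 / 71630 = -54.59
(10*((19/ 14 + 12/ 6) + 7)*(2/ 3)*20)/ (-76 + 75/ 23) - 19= -1334527/ 35133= -37.98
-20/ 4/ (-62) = 5/ 62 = 0.08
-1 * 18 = -18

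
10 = 10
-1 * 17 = -17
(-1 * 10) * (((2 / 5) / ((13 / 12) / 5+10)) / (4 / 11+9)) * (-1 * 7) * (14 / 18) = 43120 / 189417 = 0.23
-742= -742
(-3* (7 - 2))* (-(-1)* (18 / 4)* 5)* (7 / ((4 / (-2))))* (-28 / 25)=-1323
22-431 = -409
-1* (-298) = 298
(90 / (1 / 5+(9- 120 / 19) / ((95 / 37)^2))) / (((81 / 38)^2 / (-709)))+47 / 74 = -64953721438009 / 2808266922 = -23129.47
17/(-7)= -17/7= -2.43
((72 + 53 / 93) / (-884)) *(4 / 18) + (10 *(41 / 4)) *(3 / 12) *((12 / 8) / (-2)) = -6698167 / 348192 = -19.24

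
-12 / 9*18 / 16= -1.50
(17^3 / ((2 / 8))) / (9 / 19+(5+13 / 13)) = 373388 / 123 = 3035.67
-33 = -33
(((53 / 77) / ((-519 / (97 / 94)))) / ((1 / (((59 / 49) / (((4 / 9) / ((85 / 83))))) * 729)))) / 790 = -11277097101 / 3218517927856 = -0.00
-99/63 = -11/7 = -1.57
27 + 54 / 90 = 138 / 5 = 27.60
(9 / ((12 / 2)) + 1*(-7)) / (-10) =11 / 20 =0.55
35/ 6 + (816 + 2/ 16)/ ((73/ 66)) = 651481/ 876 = 743.70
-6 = -6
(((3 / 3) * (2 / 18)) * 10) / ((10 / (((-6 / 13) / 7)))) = -2 / 273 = -0.01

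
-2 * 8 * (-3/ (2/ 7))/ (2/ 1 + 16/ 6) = 36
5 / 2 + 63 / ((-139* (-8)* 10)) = 27863 / 11120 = 2.51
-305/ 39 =-7.82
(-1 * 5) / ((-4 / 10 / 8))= 100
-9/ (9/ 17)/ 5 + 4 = 3/ 5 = 0.60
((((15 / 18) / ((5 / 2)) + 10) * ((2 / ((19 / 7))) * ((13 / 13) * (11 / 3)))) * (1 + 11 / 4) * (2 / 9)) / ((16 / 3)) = 11935 / 2736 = 4.36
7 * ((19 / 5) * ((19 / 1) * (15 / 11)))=7581 / 11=689.18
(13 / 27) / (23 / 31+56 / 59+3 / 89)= 2116153 / 7580628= 0.28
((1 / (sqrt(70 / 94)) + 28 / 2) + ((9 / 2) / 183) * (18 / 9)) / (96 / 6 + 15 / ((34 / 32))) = 17 * sqrt(1645) / 17920 + 14569 / 31232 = 0.50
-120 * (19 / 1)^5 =-297131880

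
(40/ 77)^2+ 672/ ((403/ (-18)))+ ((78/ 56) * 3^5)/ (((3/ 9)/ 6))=28971853145/ 4778774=6062.61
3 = 3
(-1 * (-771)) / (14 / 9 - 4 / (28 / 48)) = -48573 / 334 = -145.43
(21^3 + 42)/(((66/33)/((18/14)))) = 5980.50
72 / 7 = 10.29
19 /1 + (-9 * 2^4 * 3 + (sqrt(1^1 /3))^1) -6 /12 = -827 /2 + sqrt(3) /3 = -412.92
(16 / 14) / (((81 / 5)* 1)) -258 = -146246 / 567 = -257.93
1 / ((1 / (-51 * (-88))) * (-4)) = -1122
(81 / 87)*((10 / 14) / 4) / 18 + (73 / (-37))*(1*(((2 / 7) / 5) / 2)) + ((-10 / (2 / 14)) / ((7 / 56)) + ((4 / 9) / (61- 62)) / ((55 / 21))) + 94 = -660330871 / 1416360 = -466.22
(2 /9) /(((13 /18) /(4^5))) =4096 /13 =315.08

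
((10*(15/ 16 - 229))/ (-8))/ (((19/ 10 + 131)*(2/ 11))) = 1003475/ 85056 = 11.80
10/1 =10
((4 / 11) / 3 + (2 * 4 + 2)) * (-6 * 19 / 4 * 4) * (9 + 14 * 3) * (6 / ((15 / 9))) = -11651256 / 55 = -211841.02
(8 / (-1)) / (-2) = 4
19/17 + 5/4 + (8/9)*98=54761/612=89.48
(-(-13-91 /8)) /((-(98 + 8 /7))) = -1365 /5552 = -0.25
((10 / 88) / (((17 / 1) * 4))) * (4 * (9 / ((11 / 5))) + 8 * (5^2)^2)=68975 / 8228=8.38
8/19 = 0.42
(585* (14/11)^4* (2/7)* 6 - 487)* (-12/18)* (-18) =376747116/14641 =25732.33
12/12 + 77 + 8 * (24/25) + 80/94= 101674/1175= 86.53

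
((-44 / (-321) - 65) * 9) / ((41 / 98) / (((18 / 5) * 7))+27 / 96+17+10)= -6170344992 / 288535237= -21.39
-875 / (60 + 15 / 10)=-1750 / 123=-14.23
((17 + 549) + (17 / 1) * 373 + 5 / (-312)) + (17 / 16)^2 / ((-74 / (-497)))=5108591959 / 738816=6914.57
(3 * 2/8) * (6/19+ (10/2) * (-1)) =-267/76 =-3.51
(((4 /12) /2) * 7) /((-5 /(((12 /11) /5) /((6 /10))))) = -14 /165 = -0.08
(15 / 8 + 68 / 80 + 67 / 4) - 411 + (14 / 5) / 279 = -4369307 / 11160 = -391.51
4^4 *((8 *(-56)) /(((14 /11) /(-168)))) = 15138816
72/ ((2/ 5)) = 180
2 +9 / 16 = 41 / 16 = 2.56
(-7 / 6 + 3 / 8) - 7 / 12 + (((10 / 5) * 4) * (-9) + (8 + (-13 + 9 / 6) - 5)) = -655 / 8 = -81.88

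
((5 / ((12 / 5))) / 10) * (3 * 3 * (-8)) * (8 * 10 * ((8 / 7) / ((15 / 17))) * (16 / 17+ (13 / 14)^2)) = -961440 / 343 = -2803.03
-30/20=-3/2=-1.50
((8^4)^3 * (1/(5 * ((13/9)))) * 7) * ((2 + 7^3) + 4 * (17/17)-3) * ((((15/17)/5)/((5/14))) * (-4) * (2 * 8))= -4026481949659889664/5525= -728775013513102.20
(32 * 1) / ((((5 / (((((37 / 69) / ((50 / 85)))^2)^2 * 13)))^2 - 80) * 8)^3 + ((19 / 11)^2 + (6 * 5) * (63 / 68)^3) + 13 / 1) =-8797533545167409106934719170042065476026550962999751458786095366719648319292416 / 71234284879555000154191661096615856386639124988642604868054540114421611219416934532783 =-0.00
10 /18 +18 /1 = 167 /9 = 18.56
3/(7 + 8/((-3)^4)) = 243/575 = 0.42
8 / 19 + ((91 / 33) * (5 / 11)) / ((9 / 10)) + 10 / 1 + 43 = 3402455 / 62073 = 54.81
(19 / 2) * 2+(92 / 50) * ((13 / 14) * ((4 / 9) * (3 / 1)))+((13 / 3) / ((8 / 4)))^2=163627 / 6300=25.97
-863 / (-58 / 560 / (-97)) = -23439080 / 29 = -808244.14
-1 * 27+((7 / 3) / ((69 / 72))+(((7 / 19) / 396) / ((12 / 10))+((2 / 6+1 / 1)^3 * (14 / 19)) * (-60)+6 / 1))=-128085923 / 1038312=-123.36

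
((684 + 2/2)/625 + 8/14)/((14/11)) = 16049/12250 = 1.31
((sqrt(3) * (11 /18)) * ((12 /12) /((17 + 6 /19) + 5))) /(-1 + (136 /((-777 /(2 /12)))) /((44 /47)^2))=-6549851 * sqrt(3) /247140484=-0.05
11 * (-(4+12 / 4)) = -77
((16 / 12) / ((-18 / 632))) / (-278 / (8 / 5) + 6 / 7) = 35392 / 130707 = 0.27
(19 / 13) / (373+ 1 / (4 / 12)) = 19 / 4888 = 0.00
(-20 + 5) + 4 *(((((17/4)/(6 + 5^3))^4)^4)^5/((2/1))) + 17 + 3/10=202381496702200122016957342546412904963331528577881700968885826178819071984714137919158033685402924291378122426836594728463626940669586344388614311773257614408297365570971399390883453717530785232531447157660099505606917/87991955087913096529111888063657784766665881990383348247341663556008292167267016486590449428436054039729618446450693359608438753000574128500624450660928689163880202112620626039048195009893632918082347787500960287293440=2.30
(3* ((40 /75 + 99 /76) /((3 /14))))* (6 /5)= 14651 /475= 30.84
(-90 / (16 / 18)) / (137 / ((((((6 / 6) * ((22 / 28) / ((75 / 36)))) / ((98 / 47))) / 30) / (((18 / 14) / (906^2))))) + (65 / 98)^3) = -74890449554382 / 242146699975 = -309.28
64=64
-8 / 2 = -4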